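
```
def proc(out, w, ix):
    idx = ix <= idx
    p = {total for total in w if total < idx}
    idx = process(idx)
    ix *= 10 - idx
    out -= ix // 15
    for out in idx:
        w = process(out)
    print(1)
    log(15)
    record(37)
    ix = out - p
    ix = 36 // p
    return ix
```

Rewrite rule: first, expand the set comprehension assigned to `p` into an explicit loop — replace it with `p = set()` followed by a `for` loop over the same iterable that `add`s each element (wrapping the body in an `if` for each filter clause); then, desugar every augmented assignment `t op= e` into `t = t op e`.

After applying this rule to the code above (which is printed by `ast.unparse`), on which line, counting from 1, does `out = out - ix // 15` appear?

Transformed code:
def proc(out, w, ix):
    idx = ix <= idx
    p = set()
    for total in w:
        if total < idx:
            p.add(total)
    idx = process(idx)
    ix = ix * (10 - idx)
    out = out - ix // 15
    for out in idx:
        w = process(out)
    print(1)
    log(15)
    record(37)
    ix = out - p
    ix = 36 // p
    return ix

9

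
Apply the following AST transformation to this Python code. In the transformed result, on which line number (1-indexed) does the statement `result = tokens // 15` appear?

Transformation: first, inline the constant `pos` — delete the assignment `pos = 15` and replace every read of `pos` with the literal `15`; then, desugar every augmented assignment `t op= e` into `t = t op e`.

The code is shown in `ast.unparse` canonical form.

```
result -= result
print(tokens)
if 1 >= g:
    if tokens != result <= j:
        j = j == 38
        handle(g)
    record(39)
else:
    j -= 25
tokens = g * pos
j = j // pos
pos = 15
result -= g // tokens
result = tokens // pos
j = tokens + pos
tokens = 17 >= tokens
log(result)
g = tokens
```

Transformed code:
result = result - result
print(tokens)
if 1 >= g:
    if tokens != result <= j:
        j = j == 38
        handle(g)
    record(39)
else:
    j = j - 25
tokens = g * 15
j = j // 15
result = result - g // tokens
result = tokens // 15
j = tokens + 15
tokens = 17 >= tokens
log(result)
g = tokens

13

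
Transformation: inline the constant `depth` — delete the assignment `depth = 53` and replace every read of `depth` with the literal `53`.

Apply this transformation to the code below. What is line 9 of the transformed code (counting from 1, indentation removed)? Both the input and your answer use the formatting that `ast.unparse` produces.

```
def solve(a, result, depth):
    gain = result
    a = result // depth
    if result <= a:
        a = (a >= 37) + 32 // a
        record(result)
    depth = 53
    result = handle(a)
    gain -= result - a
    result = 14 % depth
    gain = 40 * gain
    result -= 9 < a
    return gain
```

result = 14 % 53

Transformed code:
def solve(a, result, depth):
    gain = result
    a = result // 53
    if result <= a:
        a = (a >= 37) + 32 // a
        record(result)
    result = handle(a)
    gain -= result - a
    result = 14 % 53
    gain = 40 * gain
    result -= 9 < a
    return gain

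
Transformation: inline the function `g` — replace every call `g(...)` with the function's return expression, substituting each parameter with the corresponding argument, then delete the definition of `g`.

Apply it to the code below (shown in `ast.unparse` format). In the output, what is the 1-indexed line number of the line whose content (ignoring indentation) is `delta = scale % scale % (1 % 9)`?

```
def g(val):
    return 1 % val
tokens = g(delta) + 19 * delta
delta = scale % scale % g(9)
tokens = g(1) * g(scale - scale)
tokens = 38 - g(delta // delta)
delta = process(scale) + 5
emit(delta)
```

Transformed code:
tokens = 1 % delta + 19 * delta
delta = scale % scale % (1 % 9)
tokens = 1 % 1 * (1 % (scale - scale))
tokens = 38 - 1 % (delta // delta)
delta = process(scale) + 5
emit(delta)

2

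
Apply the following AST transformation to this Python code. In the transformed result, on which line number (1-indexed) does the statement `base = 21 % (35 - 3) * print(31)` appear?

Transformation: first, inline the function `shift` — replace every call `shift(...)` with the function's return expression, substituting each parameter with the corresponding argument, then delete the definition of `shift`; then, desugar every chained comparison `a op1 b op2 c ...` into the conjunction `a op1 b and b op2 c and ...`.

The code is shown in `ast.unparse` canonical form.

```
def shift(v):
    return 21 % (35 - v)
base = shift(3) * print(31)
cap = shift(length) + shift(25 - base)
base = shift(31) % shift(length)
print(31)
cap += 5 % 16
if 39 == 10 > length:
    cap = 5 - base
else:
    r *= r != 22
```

1

Transformed code:
base = 21 % (35 - 3) * print(31)
cap = 21 % (35 - length) + 21 % (35 - (25 - base))
base = 21 % (35 - 31) % (21 % (35 - length))
print(31)
cap += 5 % 16
if 39 == 10 and 10 > length:
    cap = 5 - base
else:
    r *= r != 22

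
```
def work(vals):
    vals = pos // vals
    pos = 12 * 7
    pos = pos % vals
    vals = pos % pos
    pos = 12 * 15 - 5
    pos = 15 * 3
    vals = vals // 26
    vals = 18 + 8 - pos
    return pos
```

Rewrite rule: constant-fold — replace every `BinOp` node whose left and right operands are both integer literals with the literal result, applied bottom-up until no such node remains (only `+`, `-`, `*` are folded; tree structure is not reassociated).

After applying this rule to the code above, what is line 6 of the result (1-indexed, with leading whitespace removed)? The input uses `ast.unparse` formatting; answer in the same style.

pos = 175

Transformed code:
def work(vals):
    vals = pos // vals
    pos = 84
    pos = pos % vals
    vals = pos % pos
    pos = 175
    pos = 45
    vals = vals // 26
    vals = 26 - pos
    return pos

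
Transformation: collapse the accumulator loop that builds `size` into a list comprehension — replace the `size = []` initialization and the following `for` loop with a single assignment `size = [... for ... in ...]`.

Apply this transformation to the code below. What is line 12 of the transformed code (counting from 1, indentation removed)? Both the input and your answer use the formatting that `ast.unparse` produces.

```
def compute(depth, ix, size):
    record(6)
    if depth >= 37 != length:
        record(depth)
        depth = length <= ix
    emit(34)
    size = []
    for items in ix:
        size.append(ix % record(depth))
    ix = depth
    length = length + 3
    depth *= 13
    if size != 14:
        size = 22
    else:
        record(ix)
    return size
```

Transformed code:
def compute(depth, ix, size):
    record(6)
    if depth >= 37 != length:
        record(depth)
        depth = length <= ix
    emit(34)
    size = [ix % record(depth) for items in ix]
    ix = depth
    length = length + 3
    depth *= 13
    if size != 14:
        size = 22
    else:
        record(ix)
    return size

size = 22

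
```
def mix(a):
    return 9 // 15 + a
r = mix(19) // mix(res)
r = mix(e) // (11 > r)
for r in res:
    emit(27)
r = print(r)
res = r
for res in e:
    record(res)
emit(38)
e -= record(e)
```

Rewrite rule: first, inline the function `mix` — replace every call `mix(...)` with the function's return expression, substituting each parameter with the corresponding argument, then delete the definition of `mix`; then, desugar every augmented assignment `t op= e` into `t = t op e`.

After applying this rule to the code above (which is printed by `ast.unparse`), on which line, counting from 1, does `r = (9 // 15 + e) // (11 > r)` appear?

Transformed code:
r = (9 // 15 + 19) // (9 // 15 + res)
r = (9 // 15 + e) // (11 > r)
for r in res:
    emit(27)
r = print(r)
res = r
for res in e:
    record(res)
emit(38)
e = e - record(e)

2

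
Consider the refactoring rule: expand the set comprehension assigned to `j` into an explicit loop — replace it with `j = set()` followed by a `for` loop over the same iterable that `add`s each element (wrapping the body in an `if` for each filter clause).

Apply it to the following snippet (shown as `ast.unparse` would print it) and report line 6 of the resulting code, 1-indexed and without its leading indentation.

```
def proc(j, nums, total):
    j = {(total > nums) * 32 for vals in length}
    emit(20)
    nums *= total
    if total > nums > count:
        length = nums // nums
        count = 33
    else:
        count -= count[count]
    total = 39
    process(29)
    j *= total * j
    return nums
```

nums *= total

Transformed code:
def proc(j, nums, total):
    j = set()
    for vals in length:
        j.add((total > nums) * 32)
    emit(20)
    nums *= total
    if total > nums > count:
        length = nums // nums
        count = 33
    else:
        count -= count[count]
    total = 39
    process(29)
    j *= total * j
    return nums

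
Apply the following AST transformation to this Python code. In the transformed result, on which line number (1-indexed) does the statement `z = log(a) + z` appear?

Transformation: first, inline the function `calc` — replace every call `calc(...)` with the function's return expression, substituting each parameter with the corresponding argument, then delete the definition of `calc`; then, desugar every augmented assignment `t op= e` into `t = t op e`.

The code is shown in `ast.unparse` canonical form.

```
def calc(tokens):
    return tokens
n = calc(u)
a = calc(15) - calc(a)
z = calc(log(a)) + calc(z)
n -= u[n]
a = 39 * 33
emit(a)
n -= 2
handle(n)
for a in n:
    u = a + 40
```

3

Transformed code:
n = u
a = 15 - a
z = log(a) + z
n = n - u[n]
a = 39 * 33
emit(a)
n = n - 2
handle(n)
for a in n:
    u = a + 40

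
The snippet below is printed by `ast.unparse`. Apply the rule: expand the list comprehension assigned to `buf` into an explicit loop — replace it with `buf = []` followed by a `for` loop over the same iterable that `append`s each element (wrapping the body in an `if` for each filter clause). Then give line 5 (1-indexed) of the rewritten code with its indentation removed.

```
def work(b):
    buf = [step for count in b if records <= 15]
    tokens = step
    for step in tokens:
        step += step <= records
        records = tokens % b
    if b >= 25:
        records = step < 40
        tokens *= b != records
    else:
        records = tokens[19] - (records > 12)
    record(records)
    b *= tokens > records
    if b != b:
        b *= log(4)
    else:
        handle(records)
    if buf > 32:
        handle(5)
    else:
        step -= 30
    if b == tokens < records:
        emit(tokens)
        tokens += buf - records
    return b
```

Transformed code:
def work(b):
    buf = []
    for count in b:
        if records <= 15:
            buf.append(step)
    tokens = step
    for step in tokens:
        step += step <= records
        records = tokens % b
    if b >= 25:
        records = step < 40
        tokens *= b != records
    else:
        records = tokens[19] - (records > 12)
    record(records)
    b *= tokens > records
    if b != b:
        b *= log(4)
    else:
        handle(records)
    if buf > 32:
        handle(5)
    else:
        step -= 30
    if b == tokens < records:
        emit(tokens)
        tokens += buf - records
    return b

buf.append(step)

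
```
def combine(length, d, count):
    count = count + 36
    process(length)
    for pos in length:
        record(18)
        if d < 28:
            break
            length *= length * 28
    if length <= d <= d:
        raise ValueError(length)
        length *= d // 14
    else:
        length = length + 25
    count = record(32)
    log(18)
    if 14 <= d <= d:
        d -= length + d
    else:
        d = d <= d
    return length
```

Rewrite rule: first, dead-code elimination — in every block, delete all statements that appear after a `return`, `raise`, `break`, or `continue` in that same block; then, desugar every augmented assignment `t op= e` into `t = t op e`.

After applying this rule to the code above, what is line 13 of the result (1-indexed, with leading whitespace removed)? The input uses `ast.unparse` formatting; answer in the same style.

Transformed code:
def combine(length, d, count):
    count = count + 36
    process(length)
    for pos in length:
        record(18)
        if d < 28:
            break
    if length <= d <= d:
        raise ValueError(length)
    else:
        length = length + 25
    count = record(32)
    log(18)
    if 14 <= d <= d:
        d = d - (length + d)
    else:
        d = d <= d
    return length

log(18)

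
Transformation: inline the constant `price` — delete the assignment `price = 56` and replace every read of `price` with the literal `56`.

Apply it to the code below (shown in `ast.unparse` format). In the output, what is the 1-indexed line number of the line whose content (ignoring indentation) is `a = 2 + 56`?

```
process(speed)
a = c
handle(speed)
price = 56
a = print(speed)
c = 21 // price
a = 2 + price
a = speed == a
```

6

Transformed code:
process(speed)
a = c
handle(speed)
a = print(speed)
c = 21 // 56
a = 2 + 56
a = speed == a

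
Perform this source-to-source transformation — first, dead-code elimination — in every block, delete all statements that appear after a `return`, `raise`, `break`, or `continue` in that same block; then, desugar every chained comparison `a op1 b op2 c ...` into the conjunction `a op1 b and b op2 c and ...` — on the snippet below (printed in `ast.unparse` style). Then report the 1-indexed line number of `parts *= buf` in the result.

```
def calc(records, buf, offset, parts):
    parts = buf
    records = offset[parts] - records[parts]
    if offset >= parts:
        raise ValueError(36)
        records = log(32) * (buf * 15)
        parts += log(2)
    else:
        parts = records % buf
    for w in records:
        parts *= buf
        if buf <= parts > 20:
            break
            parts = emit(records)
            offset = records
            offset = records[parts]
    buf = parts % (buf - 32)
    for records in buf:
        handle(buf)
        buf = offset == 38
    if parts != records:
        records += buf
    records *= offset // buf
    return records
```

9

Transformed code:
def calc(records, buf, offset, parts):
    parts = buf
    records = offset[parts] - records[parts]
    if offset >= parts:
        raise ValueError(36)
    else:
        parts = records % buf
    for w in records:
        parts *= buf
        if buf <= parts and parts > 20:
            break
    buf = parts % (buf - 32)
    for records in buf:
        handle(buf)
        buf = offset == 38
    if parts != records:
        records += buf
    records *= offset // buf
    return records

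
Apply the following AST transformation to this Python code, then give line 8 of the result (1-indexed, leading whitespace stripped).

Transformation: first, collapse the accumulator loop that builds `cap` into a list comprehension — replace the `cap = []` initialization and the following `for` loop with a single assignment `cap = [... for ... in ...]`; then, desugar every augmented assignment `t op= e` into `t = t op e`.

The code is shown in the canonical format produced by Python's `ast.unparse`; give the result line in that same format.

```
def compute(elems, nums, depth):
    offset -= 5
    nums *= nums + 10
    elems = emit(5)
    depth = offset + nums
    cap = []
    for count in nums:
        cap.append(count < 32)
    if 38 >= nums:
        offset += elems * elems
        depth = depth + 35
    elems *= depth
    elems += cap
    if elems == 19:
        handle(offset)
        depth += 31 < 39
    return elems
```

offset = offset + elems * elems

Transformed code:
def compute(elems, nums, depth):
    offset = offset - 5
    nums = nums * (nums + 10)
    elems = emit(5)
    depth = offset + nums
    cap = [count < 32 for count in nums]
    if 38 >= nums:
        offset = offset + elems * elems
        depth = depth + 35
    elems = elems * depth
    elems = elems + cap
    if elems == 19:
        handle(offset)
        depth = depth + (31 < 39)
    return elems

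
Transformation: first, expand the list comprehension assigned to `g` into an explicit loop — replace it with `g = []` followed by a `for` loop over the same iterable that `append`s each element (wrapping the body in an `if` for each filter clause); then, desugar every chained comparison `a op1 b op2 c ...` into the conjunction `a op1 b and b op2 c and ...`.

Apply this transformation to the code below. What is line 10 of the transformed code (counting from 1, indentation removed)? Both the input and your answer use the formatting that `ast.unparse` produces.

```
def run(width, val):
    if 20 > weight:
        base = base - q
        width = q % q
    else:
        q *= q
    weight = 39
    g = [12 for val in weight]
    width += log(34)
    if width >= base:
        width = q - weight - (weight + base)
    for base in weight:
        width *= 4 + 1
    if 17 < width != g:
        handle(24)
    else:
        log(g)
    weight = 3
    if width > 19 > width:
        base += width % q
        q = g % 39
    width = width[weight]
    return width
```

g.append(12)

Transformed code:
def run(width, val):
    if 20 > weight:
        base = base - q
        width = q % q
    else:
        q *= q
    weight = 39
    g = []
    for val in weight:
        g.append(12)
    width += log(34)
    if width >= base:
        width = q - weight - (weight + base)
    for base in weight:
        width *= 4 + 1
    if 17 < width and width != g:
        handle(24)
    else:
        log(g)
    weight = 3
    if width > 19 and 19 > width:
        base += width % q
        q = g % 39
    width = width[weight]
    return width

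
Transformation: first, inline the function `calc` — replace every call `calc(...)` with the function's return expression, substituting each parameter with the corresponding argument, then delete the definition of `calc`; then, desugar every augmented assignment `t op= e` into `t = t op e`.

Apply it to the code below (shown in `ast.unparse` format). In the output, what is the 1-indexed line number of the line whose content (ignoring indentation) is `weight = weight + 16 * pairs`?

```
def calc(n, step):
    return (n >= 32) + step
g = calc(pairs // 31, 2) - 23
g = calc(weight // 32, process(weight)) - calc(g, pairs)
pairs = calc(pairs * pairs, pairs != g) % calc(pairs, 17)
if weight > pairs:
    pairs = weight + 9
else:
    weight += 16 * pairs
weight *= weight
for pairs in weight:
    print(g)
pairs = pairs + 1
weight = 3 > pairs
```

Transformed code:
g = (pairs // 31 >= 32) + 2 - 23
g = (weight // 32 >= 32) + process(weight) - ((g >= 32) + pairs)
pairs = ((pairs * pairs >= 32) + (pairs != g)) % ((pairs >= 32) + 17)
if weight > pairs:
    pairs = weight + 9
else:
    weight = weight + 16 * pairs
weight = weight * weight
for pairs in weight:
    print(g)
pairs = pairs + 1
weight = 3 > pairs

7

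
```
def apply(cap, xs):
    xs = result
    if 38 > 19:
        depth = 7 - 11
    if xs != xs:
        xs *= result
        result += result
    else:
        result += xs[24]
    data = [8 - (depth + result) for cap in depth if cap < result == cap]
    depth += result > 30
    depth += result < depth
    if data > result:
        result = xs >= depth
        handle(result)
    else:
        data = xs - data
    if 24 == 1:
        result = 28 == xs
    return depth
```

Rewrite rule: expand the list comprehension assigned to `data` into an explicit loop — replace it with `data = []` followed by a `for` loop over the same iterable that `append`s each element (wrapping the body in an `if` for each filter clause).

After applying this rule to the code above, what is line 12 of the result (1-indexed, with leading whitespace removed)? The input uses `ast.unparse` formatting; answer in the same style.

if cap < result == cap:

Transformed code:
def apply(cap, xs):
    xs = result
    if 38 > 19:
        depth = 7 - 11
    if xs != xs:
        xs *= result
        result += result
    else:
        result += xs[24]
    data = []
    for cap in depth:
        if cap < result == cap:
            data.append(8 - (depth + result))
    depth += result > 30
    depth += result < depth
    if data > result:
        result = xs >= depth
        handle(result)
    else:
        data = xs - data
    if 24 == 1:
        result = 28 == xs
    return depth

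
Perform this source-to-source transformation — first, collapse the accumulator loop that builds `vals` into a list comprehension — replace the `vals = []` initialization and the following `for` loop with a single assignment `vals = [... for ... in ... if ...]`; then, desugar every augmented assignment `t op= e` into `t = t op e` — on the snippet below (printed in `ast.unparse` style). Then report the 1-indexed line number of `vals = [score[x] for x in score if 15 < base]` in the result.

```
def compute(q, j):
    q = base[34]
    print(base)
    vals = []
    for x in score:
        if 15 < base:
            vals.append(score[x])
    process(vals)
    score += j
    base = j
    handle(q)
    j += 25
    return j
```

4

Transformed code:
def compute(q, j):
    q = base[34]
    print(base)
    vals = [score[x] for x in score if 15 < base]
    process(vals)
    score = score + j
    base = j
    handle(q)
    j = j + 25
    return j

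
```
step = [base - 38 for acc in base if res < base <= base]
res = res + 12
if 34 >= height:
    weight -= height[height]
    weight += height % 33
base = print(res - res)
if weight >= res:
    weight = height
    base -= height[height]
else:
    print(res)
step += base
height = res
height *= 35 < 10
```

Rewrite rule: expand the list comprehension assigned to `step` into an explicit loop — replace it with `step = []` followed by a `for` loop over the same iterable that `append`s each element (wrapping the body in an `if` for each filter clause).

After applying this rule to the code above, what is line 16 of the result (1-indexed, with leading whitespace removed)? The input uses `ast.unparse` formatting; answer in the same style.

height = res

Transformed code:
step = []
for acc in base:
    if res < base <= base:
        step.append(base - 38)
res = res + 12
if 34 >= height:
    weight -= height[height]
    weight += height % 33
base = print(res - res)
if weight >= res:
    weight = height
    base -= height[height]
else:
    print(res)
step += base
height = res
height *= 35 < 10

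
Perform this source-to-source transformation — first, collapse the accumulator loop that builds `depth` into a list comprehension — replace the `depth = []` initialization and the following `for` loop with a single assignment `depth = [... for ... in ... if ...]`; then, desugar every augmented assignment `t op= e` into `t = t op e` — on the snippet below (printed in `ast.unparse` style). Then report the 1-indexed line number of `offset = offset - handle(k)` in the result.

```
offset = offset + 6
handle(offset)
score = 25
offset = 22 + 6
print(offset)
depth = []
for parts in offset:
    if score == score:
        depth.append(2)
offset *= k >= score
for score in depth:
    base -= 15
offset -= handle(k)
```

Transformed code:
offset = offset + 6
handle(offset)
score = 25
offset = 22 + 6
print(offset)
depth = [2 for parts in offset if score == score]
offset = offset * (k >= score)
for score in depth:
    base = base - 15
offset = offset - handle(k)

10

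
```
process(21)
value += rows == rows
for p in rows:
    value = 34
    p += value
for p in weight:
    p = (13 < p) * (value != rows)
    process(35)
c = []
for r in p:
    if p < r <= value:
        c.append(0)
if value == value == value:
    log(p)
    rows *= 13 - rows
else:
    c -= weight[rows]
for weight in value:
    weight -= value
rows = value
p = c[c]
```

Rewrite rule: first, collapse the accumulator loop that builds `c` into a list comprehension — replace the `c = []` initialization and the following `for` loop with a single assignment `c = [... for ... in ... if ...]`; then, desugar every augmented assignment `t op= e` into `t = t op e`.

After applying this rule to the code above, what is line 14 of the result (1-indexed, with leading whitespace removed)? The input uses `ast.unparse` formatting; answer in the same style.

c = c - weight[rows]

Transformed code:
process(21)
value = value + (rows == rows)
for p in rows:
    value = 34
    p = p + value
for p in weight:
    p = (13 < p) * (value != rows)
    process(35)
c = [0 for r in p if p < r <= value]
if value == value == value:
    log(p)
    rows = rows * (13 - rows)
else:
    c = c - weight[rows]
for weight in value:
    weight = weight - value
rows = value
p = c[c]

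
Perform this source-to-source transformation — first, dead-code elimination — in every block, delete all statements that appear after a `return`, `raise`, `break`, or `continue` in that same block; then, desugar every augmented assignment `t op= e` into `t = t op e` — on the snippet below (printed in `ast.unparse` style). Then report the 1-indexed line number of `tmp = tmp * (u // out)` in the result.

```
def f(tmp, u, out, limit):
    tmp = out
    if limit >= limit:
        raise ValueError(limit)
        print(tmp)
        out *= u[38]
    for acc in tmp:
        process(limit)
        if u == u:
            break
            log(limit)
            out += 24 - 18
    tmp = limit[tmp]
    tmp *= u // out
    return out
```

10

Transformed code:
def f(tmp, u, out, limit):
    tmp = out
    if limit >= limit:
        raise ValueError(limit)
    for acc in tmp:
        process(limit)
        if u == u:
            break
    tmp = limit[tmp]
    tmp = tmp * (u // out)
    return out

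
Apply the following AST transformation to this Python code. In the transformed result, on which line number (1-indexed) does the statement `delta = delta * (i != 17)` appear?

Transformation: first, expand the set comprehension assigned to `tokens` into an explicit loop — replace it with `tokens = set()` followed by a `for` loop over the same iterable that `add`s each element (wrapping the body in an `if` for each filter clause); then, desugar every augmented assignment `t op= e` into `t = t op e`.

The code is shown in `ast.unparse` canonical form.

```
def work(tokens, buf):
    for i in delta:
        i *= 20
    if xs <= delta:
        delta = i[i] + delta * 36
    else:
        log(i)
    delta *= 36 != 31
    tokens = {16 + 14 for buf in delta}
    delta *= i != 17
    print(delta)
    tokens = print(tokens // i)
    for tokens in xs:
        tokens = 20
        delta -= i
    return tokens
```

12

Transformed code:
def work(tokens, buf):
    for i in delta:
        i = i * 20
    if xs <= delta:
        delta = i[i] + delta * 36
    else:
        log(i)
    delta = delta * (36 != 31)
    tokens = set()
    for buf in delta:
        tokens.add(16 + 14)
    delta = delta * (i != 17)
    print(delta)
    tokens = print(tokens // i)
    for tokens in xs:
        tokens = 20
        delta = delta - i
    return tokens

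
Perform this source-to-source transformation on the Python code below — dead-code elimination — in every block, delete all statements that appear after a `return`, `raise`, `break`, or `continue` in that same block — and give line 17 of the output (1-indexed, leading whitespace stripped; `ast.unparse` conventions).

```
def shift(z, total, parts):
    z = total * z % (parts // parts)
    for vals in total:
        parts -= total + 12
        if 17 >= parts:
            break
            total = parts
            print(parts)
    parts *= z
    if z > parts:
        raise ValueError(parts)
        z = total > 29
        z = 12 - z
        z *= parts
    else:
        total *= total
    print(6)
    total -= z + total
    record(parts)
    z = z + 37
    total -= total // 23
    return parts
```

Transformed code:
def shift(z, total, parts):
    z = total * z % (parts // parts)
    for vals in total:
        parts -= total + 12
        if 17 >= parts:
            break
    parts *= z
    if z > parts:
        raise ValueError(parts)
    else:
        total *= total
    print(6)
    total -= z + total
    record(parts)
    z = z + 37
    total -= total // 23
    return parts

return parts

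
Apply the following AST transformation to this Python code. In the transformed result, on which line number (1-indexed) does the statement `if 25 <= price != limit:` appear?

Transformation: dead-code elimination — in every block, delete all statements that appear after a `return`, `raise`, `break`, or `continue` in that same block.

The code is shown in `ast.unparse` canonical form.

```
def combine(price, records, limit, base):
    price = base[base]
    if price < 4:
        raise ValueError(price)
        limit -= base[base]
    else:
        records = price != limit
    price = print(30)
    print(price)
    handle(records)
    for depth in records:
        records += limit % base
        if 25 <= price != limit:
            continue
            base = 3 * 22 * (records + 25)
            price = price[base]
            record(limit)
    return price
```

12

Transformed code:
def combine(price, records, limit, base):
    price = base[base]
    if price < 4:
        raise ValueError(price)
    else:
        records = price != limit
    price = print(30)
    print(price)
    handle(records)
    for depth in records:
        records += limit % base
        if 25 <= price != limit:
            continue
    return price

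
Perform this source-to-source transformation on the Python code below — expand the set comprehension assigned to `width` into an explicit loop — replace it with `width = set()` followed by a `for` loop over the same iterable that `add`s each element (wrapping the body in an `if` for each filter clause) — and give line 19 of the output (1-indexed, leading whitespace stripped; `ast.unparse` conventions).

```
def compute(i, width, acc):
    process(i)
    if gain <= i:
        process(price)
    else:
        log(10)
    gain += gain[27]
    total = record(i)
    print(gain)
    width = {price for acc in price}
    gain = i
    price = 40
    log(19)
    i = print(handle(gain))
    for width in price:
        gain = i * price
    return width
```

return width

Transformed code:
def compute(i, width, acc):
    process(i)
    if gain <= i:
        process(price)
    else:
        log(10)
    gain += gain[27]
    total = record(i)
    print(gain)
    width = set()
    for acc in price:
        width.add(price)
    gain = i
    price = 40
    log(19)
    i = print(handle(gain))
    for width in price:
        gain = i * price
    return width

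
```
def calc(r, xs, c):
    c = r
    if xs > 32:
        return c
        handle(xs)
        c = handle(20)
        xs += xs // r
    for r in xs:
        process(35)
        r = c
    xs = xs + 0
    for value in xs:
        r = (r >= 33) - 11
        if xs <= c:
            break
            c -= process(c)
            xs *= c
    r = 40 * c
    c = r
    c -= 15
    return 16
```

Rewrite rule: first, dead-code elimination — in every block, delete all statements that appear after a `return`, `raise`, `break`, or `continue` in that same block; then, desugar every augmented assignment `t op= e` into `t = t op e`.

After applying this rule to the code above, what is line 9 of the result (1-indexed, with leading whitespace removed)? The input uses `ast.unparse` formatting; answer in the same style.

Transformed code:
def calc(r, xs, c):
    c = r
    if xs > 32:
        return c
    for r in xs:
        process(35)
        r = c
    xs = xs + 0
    for value in xs:
        r = (r >= 33) - 11
        if xs <= c:
            break
    r = 40 * c
    c = r
    c = c - 15
    return 16

for value in xs:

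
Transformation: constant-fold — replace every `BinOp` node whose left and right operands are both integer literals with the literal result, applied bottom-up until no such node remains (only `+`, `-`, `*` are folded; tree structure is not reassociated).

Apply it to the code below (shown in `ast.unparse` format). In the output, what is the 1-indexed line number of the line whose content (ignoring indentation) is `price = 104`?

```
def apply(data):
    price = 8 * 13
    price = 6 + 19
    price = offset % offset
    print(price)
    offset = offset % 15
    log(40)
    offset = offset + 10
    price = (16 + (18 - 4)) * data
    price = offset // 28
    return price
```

Transformed code:
def apply(data):
    price = 104
    price = 25
    price = offset % offset
    print(price)
    offset = offset % 15
    log(40)
    offset = offset + 10
    price = 30 * data
    price = offset // 28
    return price

2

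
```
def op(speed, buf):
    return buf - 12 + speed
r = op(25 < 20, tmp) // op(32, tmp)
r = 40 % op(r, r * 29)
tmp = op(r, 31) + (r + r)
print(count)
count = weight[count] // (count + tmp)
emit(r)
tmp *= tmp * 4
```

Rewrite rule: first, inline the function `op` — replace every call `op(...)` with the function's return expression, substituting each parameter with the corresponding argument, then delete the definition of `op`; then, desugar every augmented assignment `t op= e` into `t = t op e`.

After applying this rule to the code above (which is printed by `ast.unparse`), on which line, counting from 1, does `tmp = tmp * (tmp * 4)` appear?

Transformed code:
r = (tmp - 12 + (25 < 20)) // (tmp - 12 + 32)
r = 40 % (r * 29 - 12 + r)
tmp = 31 - 12 + r + (r + r)
print(count)
count = weight[count] // (count + tmp)
emit(r)
tmp = tmp * (tmp * 4)

7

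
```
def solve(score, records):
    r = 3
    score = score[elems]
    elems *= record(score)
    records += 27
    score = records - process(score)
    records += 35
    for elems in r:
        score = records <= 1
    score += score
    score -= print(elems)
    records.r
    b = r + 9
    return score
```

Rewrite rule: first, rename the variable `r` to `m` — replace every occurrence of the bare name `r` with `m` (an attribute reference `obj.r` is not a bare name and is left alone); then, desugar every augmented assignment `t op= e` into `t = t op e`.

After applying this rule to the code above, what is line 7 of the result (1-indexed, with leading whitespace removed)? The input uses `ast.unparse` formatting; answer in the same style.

Transformed code:
def solve(score, records):
    m = 3
    score = score[elems]
    elems = elems * record(score)
    records = records + 27
    score = records - process(score)
    records = records + 35
    for elems in m:
        score = records <= 1
    score = score + score
    score = score - print(elems)
    records.r
    b = m + 9
    return score

records = records + 35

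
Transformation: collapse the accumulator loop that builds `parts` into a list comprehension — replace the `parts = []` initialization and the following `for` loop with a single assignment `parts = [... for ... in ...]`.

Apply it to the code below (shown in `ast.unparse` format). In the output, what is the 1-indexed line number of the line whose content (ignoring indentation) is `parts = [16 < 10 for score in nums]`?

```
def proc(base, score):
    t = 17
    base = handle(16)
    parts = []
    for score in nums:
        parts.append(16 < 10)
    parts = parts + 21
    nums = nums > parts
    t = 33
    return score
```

Transformed code:
def proc(base, score):
    t = 17
    base = handle(16)
    parts = [16 < 10 for score in nums]
    parts = parts + 21
    nums = nums > parts
    t = 33
    return score

4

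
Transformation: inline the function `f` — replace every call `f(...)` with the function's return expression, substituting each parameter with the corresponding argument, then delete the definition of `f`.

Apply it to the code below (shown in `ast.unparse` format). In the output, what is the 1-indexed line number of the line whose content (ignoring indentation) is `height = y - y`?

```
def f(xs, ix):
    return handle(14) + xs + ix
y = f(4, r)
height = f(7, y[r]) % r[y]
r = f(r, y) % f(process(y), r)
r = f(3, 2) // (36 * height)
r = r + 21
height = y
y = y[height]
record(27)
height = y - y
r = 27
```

Transformed code:
y = handle(14) + 4 + r
height = (handle(14) + 7 + y[r]) % r[y]
r = (handle(14) + r + y) % (handle(14) + process(y) + r)
r = (handle(14) + 3 + 2) // (36 * height)
r = r + 21
height = y
y = y[height]
record(27)
height = y - y
r = 27

9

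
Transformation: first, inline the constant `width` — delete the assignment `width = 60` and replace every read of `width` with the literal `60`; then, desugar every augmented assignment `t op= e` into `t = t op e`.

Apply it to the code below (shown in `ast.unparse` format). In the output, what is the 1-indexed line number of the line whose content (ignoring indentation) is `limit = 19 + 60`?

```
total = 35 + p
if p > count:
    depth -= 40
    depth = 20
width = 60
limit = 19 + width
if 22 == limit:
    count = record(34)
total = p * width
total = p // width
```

5

Transformed code:
total = 35 + p
if p > count:
    depth = depth - 40
    depth = 20
limit = 19 + 60
if 22 == limit:
    count = record(34)
total = p * 60
total = p // 60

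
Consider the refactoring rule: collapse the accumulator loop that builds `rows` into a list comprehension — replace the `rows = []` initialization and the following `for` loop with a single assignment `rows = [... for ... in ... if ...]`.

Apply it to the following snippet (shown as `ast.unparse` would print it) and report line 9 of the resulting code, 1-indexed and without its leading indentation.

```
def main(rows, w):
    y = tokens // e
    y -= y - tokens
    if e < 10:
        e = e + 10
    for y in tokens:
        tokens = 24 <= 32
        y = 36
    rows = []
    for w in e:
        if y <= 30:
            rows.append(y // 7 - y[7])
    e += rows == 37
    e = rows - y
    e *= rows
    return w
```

rows = [y // 7 - y[7] for w in e if y <= 30]

Transformed code:
def main(rows, w):
    y = tokens // e
    y -= y - tokens
    if e < 10:
        e = e + 10
    for y in tokens:
        tokens = 24 <= 32
        y = 36
    rows = [y // 7 - y[7] for w in e if y <= 30]
    e += rows == 37
    e = rows - y
    e *= rows
    return w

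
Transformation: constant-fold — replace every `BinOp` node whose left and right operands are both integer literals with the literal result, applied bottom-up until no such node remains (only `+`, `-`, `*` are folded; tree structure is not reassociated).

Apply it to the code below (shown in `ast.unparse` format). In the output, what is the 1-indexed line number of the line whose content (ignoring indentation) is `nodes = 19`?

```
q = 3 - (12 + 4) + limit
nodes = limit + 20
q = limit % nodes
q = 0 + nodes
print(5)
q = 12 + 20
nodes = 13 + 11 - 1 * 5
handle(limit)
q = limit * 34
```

Transformed code:
q = -13 + limit
nodes = limit + 20
q = limit % nodes
q = 0 + nodes
print(5)
q = 32
nodes = 19
handle(limit)
q = limit * 34

7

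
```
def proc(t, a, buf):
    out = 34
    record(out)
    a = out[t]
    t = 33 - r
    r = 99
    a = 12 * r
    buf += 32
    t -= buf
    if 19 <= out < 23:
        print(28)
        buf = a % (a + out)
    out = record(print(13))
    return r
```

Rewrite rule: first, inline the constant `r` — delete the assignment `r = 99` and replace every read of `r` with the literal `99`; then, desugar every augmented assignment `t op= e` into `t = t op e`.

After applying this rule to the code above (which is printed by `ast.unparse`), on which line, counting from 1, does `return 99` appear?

13

Transformed code:
def proc(t, a, buf):
    out = 34
    record(out)
    a = out[t]
    t = 33 - 99
    a = 12 * 99
    buf = buf + 32
    t = t - buf
    if 19 <= out < 23:
        print(28)
        buf = a % (a + out)
    out = record(print(13))
    return 99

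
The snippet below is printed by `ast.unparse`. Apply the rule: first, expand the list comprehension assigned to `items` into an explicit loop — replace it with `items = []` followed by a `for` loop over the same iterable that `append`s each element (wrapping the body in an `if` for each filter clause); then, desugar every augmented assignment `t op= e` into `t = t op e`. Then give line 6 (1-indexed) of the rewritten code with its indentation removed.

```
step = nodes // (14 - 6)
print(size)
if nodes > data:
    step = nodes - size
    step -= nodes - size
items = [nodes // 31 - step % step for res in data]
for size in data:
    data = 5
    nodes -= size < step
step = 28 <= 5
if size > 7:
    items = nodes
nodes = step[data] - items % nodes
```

items = []

Transformed code:
step = nodes // (14 - 6)
print(size)
if nodes > data:
    step = nodes - size
    step = step - (nodes - size)
items = []
for res in data:
    items.append(nodes // 31 - step % step)
for size in data:
    data = 5
    nodes = nodes - (size < step)
step = 28 <= 5
if size > 7:
    items = nodes
nodes = step[data] - items % nodes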